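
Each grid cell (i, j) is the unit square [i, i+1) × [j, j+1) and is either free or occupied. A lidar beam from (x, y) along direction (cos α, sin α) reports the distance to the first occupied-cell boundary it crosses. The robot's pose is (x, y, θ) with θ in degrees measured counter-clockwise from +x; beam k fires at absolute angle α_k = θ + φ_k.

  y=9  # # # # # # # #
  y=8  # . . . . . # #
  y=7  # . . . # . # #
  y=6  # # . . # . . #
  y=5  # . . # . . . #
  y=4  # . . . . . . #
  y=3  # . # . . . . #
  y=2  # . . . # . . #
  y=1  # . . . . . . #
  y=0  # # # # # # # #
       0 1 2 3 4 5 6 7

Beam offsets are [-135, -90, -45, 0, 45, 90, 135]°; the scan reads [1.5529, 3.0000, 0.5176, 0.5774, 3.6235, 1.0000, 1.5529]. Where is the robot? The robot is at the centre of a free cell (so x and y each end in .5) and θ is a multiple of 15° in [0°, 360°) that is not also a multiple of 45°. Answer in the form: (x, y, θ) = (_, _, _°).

Enumerate (i+0.5, j+0.5, θ) over the 40 free cells and 16 admissible headings. For each, cast all 7 beams and compare to the given ranges.
  (2.5, 6.5, 240°): beam 1 = 2.5882 ≠ 1.5529 ✗
  (1.5, 3.5, 345°): beam 1 = 0.5774 ≠ 1.5529 ✗
  (6.5, 2.5, 240°): beam 1 = 6.7293 ≠ 1.5529 ✗
  (2.5, 2.5, 165°): beam 1 = 5.1962 ≠ 1.5529 ✗
  …
  (2.5, 5.5, 30°): r_1=1.5529, r_2=3.0000, r_3=0.5176, r_4=0.5774, r_5=3.6235, r_6=1.0000, r_7=1.5529 — all match ✓
Unique over the lattice → pose = (2.5, 5.5, 30°).

(x, y, θ) = (2.5, 5.5, 30°)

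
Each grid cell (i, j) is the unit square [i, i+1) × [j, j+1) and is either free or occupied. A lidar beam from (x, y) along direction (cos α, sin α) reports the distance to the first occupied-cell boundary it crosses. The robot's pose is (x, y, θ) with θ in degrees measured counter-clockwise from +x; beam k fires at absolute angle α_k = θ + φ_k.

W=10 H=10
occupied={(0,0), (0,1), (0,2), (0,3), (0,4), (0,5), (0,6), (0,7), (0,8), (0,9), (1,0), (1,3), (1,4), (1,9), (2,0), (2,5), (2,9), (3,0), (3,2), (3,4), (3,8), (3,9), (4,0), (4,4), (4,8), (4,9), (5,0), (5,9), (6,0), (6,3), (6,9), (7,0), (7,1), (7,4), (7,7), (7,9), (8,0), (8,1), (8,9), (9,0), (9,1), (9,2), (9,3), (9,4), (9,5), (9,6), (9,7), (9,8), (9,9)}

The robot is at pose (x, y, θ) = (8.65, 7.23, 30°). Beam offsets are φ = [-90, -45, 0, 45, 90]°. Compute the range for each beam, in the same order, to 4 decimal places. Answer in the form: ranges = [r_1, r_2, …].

ranges = [0.7000, 0.3623, 0.4041, 1.3523, 2.0438]

beam 1: φ=-90°, α=300°
  d=(0.5000,-0.8660)  start (8,7)  tX=0.7000 tY=0.2656  stride 1/|dx|=2.0000 1/|dy|=1.1547
    cross y-line → (8,6), t=0.2656
    cross x-line → (9,6), t=0.7000 (wall)
  → r_1 = 0.7000
beam 2: φ=-45°, α=345°
  d=(0.9659,-0.2588)  start (8,7)  tX=0.3623 tY=0.8887  stride 1/|dx|=1.0353 1/|dy|=3.8637
    cross x-line → (9,7), t=0.3623 (wall)
  → r_2 = 0.3623
beam 3: φ=0°, α=30°
  d=(0.8660,0.5000)  start (8,7)  tX=0.4041 tY=1.5400  stride 1/|dx|=1.1547 1/|dy|=2.0000
    cross x-line → (9,7), t=0.4041 (wall)
  → r_3 = 0.4041
beam 4: φ=45°, α=75°
  d=(0.2588,0.9659)  start (8,7)  tX=1.3523 tY=0.7972  stride 1/|dx|=3.8637 1/|dy|=1.0353
    cross y-line → (8,8), t=0.7972
    cross x-line → (9,8), t=1.3523 (wall)
  → r_4 = 1.3523
beam 5: φ=90°, α=120°
  d=(-0.5000,0.8660)  start (8,7)  tX=1.3000 tY=0.8891  stride 1/|dx|=2.0000 1/|dy|=1.1547
    cross y-line → (8,8), t=0.8891
    cross x-line → (7,8), t=1.3000
    cross y-line → (7,9), t=2.0438 (wall)
  → r_5 = 2.0438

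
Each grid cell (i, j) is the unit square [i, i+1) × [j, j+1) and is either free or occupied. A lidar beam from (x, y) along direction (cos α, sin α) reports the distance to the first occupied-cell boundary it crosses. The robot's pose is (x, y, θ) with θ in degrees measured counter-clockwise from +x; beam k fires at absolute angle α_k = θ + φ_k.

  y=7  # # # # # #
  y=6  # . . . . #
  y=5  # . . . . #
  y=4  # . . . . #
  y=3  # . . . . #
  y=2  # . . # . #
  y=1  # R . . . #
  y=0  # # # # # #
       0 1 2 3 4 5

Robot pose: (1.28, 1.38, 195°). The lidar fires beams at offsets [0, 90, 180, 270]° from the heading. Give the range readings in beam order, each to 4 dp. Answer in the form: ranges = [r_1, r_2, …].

ranges = [0.2899, 0.3934, 2.3955, 1.0818]

beam 1: φ=0°, α=195°
  cosα=-0.9659 sinα=-0.2588 | (1,1) | tMaxX 0.2899 tMaxY 1.4682 | tΔX 1.0353 tΔY 3.8637
    t=0.2899 [x] (0,1) — stop
  → r_1 = 0.2899
beam 2: φ=90°, α=285°
  cosα=0.2588 sinα=-0.9659 | (1,1) | tMaxX 2.7819 tMaxY 0.3934 | tΔX 3.8637 tΔY 1.0353
    t=0.3934 [y] (1,0) — stop
  → r_2 = 0.3934
beam 3: φ=180°, α=15°
  cosα=0.9659 sinα=0.2588 | (1,1) | tMaxX 0.7454 tMaxY 2.3955 | tΔX 1.0353 tΔY 3.8637
    t=0.7454 [x] (2,1)
    t=1.7807 [x] (3,1)
    t=2.3955 [y] (3,2) — stop
  → r_3 = 2.3955
beam 4: φ=270°, α=105°
  cosα=-0.2588 sinα=0.9659 | (1,1) | tMaxX 1.0818 tMaxY 0.6419 | tΔX 3.8637 tΔY 1.0353
    t=0.6419 [y] (1,2)
    t=1.0818 [x] (0,2) — stop
  → r_4 = 1.0818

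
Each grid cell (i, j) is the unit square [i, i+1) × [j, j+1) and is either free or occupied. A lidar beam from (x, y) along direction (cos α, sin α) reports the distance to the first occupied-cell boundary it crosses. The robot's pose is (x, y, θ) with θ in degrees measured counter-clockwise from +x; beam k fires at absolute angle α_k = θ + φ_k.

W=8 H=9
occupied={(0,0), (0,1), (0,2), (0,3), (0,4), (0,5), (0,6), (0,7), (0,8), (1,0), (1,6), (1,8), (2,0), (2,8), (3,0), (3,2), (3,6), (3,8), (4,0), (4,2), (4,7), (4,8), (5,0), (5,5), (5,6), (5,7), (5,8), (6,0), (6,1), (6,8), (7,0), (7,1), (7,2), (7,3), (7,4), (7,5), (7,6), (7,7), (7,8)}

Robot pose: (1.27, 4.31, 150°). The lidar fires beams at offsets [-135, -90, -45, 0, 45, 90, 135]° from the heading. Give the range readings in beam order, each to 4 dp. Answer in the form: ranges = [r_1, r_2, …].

ranges = [3.8616, 4.2608, 1.0432, 0.3118, 0.2795, 0.5400, 3.4268]

beam 1: φ=-135°, α=15°
  direction (0.9659, 0.2588); cell (1,4); t to first gridline: x 0.7558, y 2.6660 (then +1.0353 / +3.8637)
    (2,4) via x @ 0.7558
    (3,4) via x @ 1.7910
    (3,5) via y @ 2.6660
    (4,5) via x @ 2.8263
    (5,5) via x @ 3.8616  # hit
  → r_1 = 3.8616
beam 2: φ=-90°, α=60°
  direction (0.5000, 0.8660); cell (1,4); t to first gridline: x 1.4600, y 0.7967 (then +2.0000 / +1.1547)
    (1,5) via y @ 0.7967
    (2,5) via x @ 1.4600
    (2,6) via y @ 1.9514
    (2,7) via y @ 3.1061
    (3,7) via x @ 3.4600
    (3,8) via y @ 4.2608  # hit
  → r_2 = 4.2608
beam 3: φ=-45°, α=105°
  direction (-0.2588, 0.9659); cell (1,4); t to first gridline: x 1.0432, y 0.7143 (then +3.8637 / +1.0353)
    (1,5) via y @ 0.7143
    (0,5) via x @ 1.0432  # hit
  → r_3 = 1.0432
beam 4: φ=0°, α=150°
  direction (-0.8660, 0.5000); cell (1,4); t to first gridline: x 0.3118, y 1.3800 (then +1.1547 / +2.0000)
    (0,4) via x @ 0.3118  # hit
  → r_4 = 0.3118
beam 5: φ=45°, α=195°
  direction (-0.9659, -0.2588); cell (1,4); t to first gridline: x 0.2795, y 1.1977 (then +1.0353 / +3.8637)
    (0,4) via x @ 0.2795  # hit
  → r_5 = 0.2795
beam 6: φ=90°, α=240°
  direction (-0.5000, -0.8660); cell (1,4); t to first gridline: x 0.5400, y 0.3580 (then +2.0000 / +1.1547)
    (1,3) via y @ 0.3580
    (0,3) via x @ 0.5400  # hit
  → r_6 = 0.5400
beam 7: φ=135°, α=285°
  direction (0.2588, -0.9659); cell (1,4); t to first gridline: x 2.8205, y 0.3209 (then +3.8637 / +1.0353)
    (1,3) via y @ 0.3209
    (1,2) via y @ 1.3562
    (1,1) via y @ 2.3915
    (2,1) via x @ 2.8205
    (2,0) via y @ 3.4268  # hit
  → r_7 = 3.4268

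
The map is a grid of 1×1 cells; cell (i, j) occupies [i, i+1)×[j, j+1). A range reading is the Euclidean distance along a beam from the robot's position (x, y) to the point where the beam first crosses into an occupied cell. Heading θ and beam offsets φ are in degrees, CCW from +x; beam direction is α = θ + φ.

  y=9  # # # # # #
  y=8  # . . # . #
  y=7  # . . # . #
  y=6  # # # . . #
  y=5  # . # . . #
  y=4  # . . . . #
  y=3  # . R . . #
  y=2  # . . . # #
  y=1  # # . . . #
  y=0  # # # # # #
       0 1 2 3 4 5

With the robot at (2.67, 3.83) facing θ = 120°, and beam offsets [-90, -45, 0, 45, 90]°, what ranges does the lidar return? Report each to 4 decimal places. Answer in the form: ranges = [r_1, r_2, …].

ranges = [2.6905, 1.2113, 2.5057, 1.7289, 1.9283]

beam 1: φ=-90°, α=30°
  direction (0.8660, 0.5000); cell (2,3); t to first gridline: x 0.3811, y 0.3400 (then +1.1547 / +2.0000)
    (2,4) via y @ 0.3400
    (3,4) via x @ 0.3811
    (4,4) via x @ 1.5358
    (4,5) via y @ 2.3400
    (5,5) via x @ 2.6905  # hit
  → r_1 = 2.6905
beam 2: φ=-45°, α=75°
  direction (0.2588, 0.9659); cell (2,3); t to first gridline: x 1.2750, y 0.1760 (then +3.8637 / +1.0353)
    (2,4) via y @ 0.1760
    (2,5) via y @ 1.2113  # hit
  → r_2 = 1.2113
beam 3: φ=0°, α=120°
  direction (-0.5000, 0.8660); cell (2,3); t to first gridline: x 1.3400, y 0.1963 (then +2.0000 / +1.1547)
    (2,4) via y @ 0.1963
    (1,4) via x @ 1.3400
    (1,5) via y @ 1.3510
    (1,6) via y @ 2.5057  # hit
  → r_3 = 2.5057
beam 4: φ=45°, α=165°
  direction (-0.9659, 0.2588); cell (2,3); t to first gridline: x 0.6936, y 0.6568 (then +1.0353 / +3.8637)
    (2,4) via y @ 0.6568
    (1,4) via x @ 0.6936
    (0,4) via x @ 1.7289  # hit
  → r_4 = 1.7289
beam 5: φ=90°, α=210°
  direction (-0.8660, -0.5000); cell (2,3); t to first gridline: x 0.7736, y 1.6600 (then +1.1547 / +2.0000)
    (1,3) via x @ 0.7736
    (1,2) via y @ 1.6600
    (0,2) via x @ 1.9283  # hit
  → r_5 = 1.9283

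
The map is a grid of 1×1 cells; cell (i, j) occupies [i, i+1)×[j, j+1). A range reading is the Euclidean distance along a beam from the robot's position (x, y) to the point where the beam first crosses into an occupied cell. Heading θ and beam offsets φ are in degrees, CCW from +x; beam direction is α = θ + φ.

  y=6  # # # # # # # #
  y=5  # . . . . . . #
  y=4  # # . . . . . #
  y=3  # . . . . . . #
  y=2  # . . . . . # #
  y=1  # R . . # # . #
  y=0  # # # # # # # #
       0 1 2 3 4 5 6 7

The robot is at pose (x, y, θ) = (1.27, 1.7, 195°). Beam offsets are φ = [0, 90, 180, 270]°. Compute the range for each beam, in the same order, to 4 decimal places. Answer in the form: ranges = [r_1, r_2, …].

ranges = [0.2795, 0.7247, 4.8969, 1.0432]

beam 1: φ=0°, α=195°
  cosα=-0.9659 sinα=-0.2588 | (1,1) | tMaxX 0.2795 tMaxY 2.7046 | tΔX 1.0353 tΔY 3.8637
    t=0.2795 [x] (0,1) — stop
  → r_1 = 0.2795
beam 2: φ=90°, α=285°
  cosα=0.2588 sinα=-0.9659 | (1,1) | tMaxX 2.8205 tMaxY 0.7247 | tΔX 3.8637 tΔY 1.0353
    t=0.7247 [y] (1,0) — stop
  → r_2 = 0.7247
beam 3: φ=180°, α=15°
  cosα=0.9659 sinα=0.2588 | (1,1) | tMaxX 0.7558 tMaxY 1.1591 | tΔX 1.0353 tΔY 3.8637
    t=0.7558 [x] (2,1)
    t=1.1591 [y] (2,2)
    t=1.7910 [x] (3,2)
    t=2.8263 [x] (4,2)
    t=3.8616 [x] (5,2)
    t=4.8969 [x] (6,2) — stop
  → r_3 = 4.8969
beam 4: φ=270°, α=105°
  cosα=-0.2588 sinα=0.9659 | (1,1) | tMaxX 1.0432 tMaxY 0.3106 | tΔX 3.8637 tΔY 1.0353
    t=0.3106 [y] (1,2)
    t=1.0432 [x] (0,2) — stop
  → r_4 = 1.0432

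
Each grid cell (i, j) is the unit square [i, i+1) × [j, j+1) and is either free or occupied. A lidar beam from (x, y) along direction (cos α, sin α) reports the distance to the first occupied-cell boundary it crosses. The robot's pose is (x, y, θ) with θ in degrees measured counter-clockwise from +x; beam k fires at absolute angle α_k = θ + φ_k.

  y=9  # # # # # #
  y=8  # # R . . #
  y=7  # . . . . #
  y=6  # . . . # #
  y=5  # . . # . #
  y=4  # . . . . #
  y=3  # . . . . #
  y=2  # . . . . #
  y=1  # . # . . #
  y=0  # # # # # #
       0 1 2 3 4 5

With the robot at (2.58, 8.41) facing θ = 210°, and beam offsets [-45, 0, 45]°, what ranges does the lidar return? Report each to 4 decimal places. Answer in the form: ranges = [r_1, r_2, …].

beam 1: φ=-45°, α=165°
  dir = (cos 165°, sin 165°) = (-0.9659, 0.2588); from cell (2,8)
  next x-line at t=0.6005, next y-line at t=2.2796; Δt_x=1.0353, Δt_y=3.8637
    x: enter (1,8) at t=0.6005 ← occupied
  → r_1 = 0.6005
beam 2: φ=0°, α=210°
  dir = (cos 210°, sin 210°) = (-0.8660, -0.5000); from cell (2,8)
  next x-line at t=0.6697, next y-line at t=0.8200; Δt_x=1.1547, Δt_y=2.0000
    x: enter (1,8) at t=0.6697 ← occupied
  → r_2 = 0.6697
beam 3: φ=45°, α=255°
  dir = (cos 255°, sin 255°) = (-0.2588, -0.9659); from cell (2,8)
  next x-line at t=2.2409, next y-line at t=0.4245; Δt_x=3.8637, Δt_y=1.0353
    y: enter (2,7) at t=0.4245
    y: enter (2,6) at t=1.4597
    x: enter (1,6) at t=2.2409
    y: enter (1,5) at t=2.4950
    y: enter (1,4) at t=3.5303
    y: enter (1,3) at t=4.5656
    y: enter (1,2) at t=5.6008
    x: enter (0,2) at t=6.1047 ← occupied
  → r_3 = 6.1047

ranges = [0.6005, 0.6697, 6.1047]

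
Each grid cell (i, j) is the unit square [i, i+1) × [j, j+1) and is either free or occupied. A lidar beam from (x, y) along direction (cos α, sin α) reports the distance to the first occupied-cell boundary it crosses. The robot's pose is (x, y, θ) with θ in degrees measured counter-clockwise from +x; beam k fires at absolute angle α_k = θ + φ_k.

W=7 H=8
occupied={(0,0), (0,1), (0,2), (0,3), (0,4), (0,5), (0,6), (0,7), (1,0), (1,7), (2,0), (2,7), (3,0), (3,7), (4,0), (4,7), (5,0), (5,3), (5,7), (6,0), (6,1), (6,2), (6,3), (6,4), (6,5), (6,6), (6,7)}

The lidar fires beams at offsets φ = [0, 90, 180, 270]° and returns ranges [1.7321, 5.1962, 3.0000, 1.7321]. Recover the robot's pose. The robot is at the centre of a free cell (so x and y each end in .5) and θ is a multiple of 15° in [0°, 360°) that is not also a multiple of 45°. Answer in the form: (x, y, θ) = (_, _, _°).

(x, y, θ) = (2.5, 5.5, 210°)

The pose lattice has 29·16 = 464 candidates. Test each by forward raycasting.
  (4.5, 1.5, 330°): beam 1 = 1.0000 ≠ 1.7321 ✗
  (2.5, 3.5, 120°): beam 1 = 3.0000 ≠ 1.7321 ✗
  (3.5, 1.5, 330°): beam 1 = 1.0000 ≠ 1.7321 ✗
  …
  (2.5, 5.5, 210°): r_1=1.7321, r_2=5.1962, r_3=3.0000, r_4=1.7321 — all match ✓
Only this pose fits every beam.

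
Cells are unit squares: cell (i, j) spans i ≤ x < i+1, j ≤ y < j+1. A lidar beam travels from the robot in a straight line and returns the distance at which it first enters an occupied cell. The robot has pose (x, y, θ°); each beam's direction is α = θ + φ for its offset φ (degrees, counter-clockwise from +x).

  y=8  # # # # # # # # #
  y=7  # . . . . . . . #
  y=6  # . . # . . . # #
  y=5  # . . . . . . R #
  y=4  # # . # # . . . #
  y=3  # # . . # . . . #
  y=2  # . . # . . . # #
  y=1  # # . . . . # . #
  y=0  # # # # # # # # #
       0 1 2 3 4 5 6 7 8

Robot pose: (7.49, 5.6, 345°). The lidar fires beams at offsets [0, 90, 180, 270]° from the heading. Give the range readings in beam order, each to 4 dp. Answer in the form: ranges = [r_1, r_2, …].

ranges = [0.5280, 0.4141, 3.6131, 3.7270]

beam 1: φ=0°, α=345°
  dir = (cos 345°, sin 345°) = (0.9659, -0.2588); from cell (7,5)
  next x-line at t=0.5280, next y-line at t=2.3182; Δt_x=1.0353, Δt_y=3.8637
    x: enter (8,5) at t=0.5280 ← occupied
  → r_1 = 0.5280
beam 2: φ=90°, α=75°
  dir = (cos 75°, sin 75°) = (0.2588, 0.9659); from cell (7,5)
  next x-line at t=1.9705, next y-line at t=0.4141; Δt_x=3.8637, Δt_y=1.0353
    y: enter (7,6) at t=0.4141 ← occupied
  → r_2 = 0.4141
beam 3: φ=180°, α=165°
  dir = (cos 165°, sin 165°) = (-0.9659, 0.2588); from cell (7,5)
  next x-line at t=0.5073, next y-line at t=1.5455; Δt_x=1.0353, Δt_y=3.8637
    x: enter (6,5) at t=0.5073
    x: enter (5,5) at t=1.5426
    y: enter (5,6) at t=1.5455
    x: enter (4,6) at t=2.5778
    x: enter (3,6) at t=3.6131 ← occupied
  → r_3 = 3.6131
beam 4: φ=270°, α=255°
  dir = (cos 255°, sin 255°) = (-0.2588, -0.9659); from cell (7,5)
  next x-line at t=1.8932, next y-line at t=0.6212; Δt_x=3.8637, Δt_y=1.0353
    y: enter (7,4) at t=0.6212
    y: enter (7,3) at t=1.6564
    x: enter (6,3) at t=1.8932
    y: enter (6,2) at t=2.6917
    y: enter (6,1) at t=3.7270 ← occupied
  → r_4 = 3.7270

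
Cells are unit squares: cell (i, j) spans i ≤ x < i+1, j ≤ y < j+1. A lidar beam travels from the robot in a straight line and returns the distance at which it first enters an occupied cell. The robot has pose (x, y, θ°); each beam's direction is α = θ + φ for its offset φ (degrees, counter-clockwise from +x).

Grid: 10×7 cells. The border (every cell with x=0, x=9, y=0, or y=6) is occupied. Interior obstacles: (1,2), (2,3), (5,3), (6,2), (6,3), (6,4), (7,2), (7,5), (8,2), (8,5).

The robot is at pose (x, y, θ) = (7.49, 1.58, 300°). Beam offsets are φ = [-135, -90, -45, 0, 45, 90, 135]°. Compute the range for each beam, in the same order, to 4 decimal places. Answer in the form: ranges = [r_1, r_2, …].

beam 1: φ=-135°, α=165°
  dir = (cos 165°, sin 165°) = (-0.9659, 0.2588); from cell (7,1)
  next x-line at t=0.5073, next y-line at t=1.6228; Δt_x=1.0353, Δt_y=3.8637
    x: enter (6,1) at t=0.5073
    x: enter (5,1) at t=1.5426
    y: enter (5,2) at t=1.6228
    x: enter (4,2) at t=2.5778
    x: enter (3,2) at t=3.6131
    x: enter (2,2) at t=4.6484
    y: enter (2,3) at t=5.4865 ← occupied
  → r_1 = 5.4865
beam 2: φ=-90°, α=210°
  dir = (cos 210°, sin 210°) = (-0.8660, -0.5000); from cell (7,1)
  next x-line at t=0.5658, next y-line at t=1.1600; Δt_x=1.1547, Δt_y=2.0000
    x: enter (6,1) at t=0.5658
    y: enter (6,0) at t=1.1600 ← occupied
  → r_2 = 1.1600
beam 3: φ=-45°, α=255°
  dir = (cos 255°, sin 255°) = (-0.2588, -0.9659); from cell (7,1)
  next x-line at t=1.8932, next y-line at t=0.6005; Δt_x=3.8637, Δt_y=1.0353
    y: enter (7,0) at t=0.6005 ← occupied
  → r_3 = 0.6005
beam 4: φ=0°, α=300°
  dir = (cos 300°, sin 300°) = (0.5000, -0.8660); from cell (7,1)
  next x-line at t=1.0200, next y-line at t=0.6697; Δt_x=2.0000, Δt_y=1.1547
    y: enter (7,0) at t=0.6697 ← occupied
  → r_4 = 0.6697
beam 5: φ=45°, α=345°
  dir = (cos 345°, sin 345°) = (0.9659, -0.2588); from cell (7,1)
  next x-line at t=0.5280, next y-line at t=2.2409; Δt_x=1.0353, Δt_y=3.8637
    x: enter (8,1) at t=0.5280
    x: enter (9,1) at t=1.5633 ← occupied
  → r_5 = 1.5633
beam 6: φ=90°, α=30°
  dir = (cos 30°, sin 30°) = (0.8660, 0.5000); from cell (7,1)
  next x-line at t=0.5889, next y-line at t=0.8400; Δt_x=1.1547, Δt_y=2.0000
    x: enter (8,1) at t=0.5889
    y: enter (8,2) at t=0.8400 ← occupied
  → r_6 = 0.8400
beam 7: φ=135°, α=75°
  dir = (cos 75°, sin 75°) = (0.2588, 0.9659); from cell (7,1)
  next x-line at t=1.9705, next y-line at t=0.4348; Δt_x=3.8637, Δt_y=1.0353
    y: enter (7,2) at t=0.4348 ← occupied
  → r_7 = 0.4348

ranges = [5.4865, 1.1600, 0.6005, 0.6697, 1.5633, 0.8400, 0.4348]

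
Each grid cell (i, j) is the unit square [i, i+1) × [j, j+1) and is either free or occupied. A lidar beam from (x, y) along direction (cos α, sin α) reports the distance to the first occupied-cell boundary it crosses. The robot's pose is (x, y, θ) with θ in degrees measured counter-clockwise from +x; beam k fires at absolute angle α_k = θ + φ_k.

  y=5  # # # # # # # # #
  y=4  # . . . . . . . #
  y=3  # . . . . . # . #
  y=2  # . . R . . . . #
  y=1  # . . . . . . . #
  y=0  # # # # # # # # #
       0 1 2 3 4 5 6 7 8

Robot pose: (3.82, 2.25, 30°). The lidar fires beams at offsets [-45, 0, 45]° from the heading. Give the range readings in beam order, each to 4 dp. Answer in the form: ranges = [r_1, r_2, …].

beam 1: φ=-45°, α=345°
  dir = (cos 345°, sin 345°) = (0.9659, -0.2588); from cell (3,2)
  next x-line at t=0.1863, next y-line at t=0.9659; Δt_x=1.0353, Δt_y=3.8637
    x: enter (4,2) at t=0.1863
    y: enter (4,1) at t=0.9659
    x: enter (5,1) at t=1.2216
    x: enter (6,1) at t=2.2569
    x: enter (7,1) at t=3.2922
    x: enter (8,1) at t=4.3275 ← occupied
  → r_1 = 4.3275
beam 2: φ=0°, α=30°
  dir = (cos 30°, sin 30°) = (0.8660, 0.5000); from cell (3,2)
  next x-line at t=0.2078, next y-line at t=1.5000; Δt_x=1.1547, Δt_y=2.0000
    x: enter (4,2) at t=0.2078
    x: enter (5,2) at t=1.3625
    y: enter (5,3) at t=1.5000
    x: enter (6,3) at t=2.5172 ← occupied
  → r_2 = 2.5172
beam 3: φ=45°, α=75°
  dir = (cos 75°, sin 75°) = (0.2588, 0.9659); from cell (3,2)
  next x-line at t=0.6955, next y-line at t=0.7765; Δt_x=3.8637, Δt_y=1.0353
    x: enter (4,2) at t=0.6955
    y: enter (4,3) at t=0.7765
    y: enter (4,4) at t=1.8117
    y: enter (4,5) at t=2.8470 ← occupied
  → r_3 = 2.8470

ranges = [4.3275, 2.5172, 2.8470]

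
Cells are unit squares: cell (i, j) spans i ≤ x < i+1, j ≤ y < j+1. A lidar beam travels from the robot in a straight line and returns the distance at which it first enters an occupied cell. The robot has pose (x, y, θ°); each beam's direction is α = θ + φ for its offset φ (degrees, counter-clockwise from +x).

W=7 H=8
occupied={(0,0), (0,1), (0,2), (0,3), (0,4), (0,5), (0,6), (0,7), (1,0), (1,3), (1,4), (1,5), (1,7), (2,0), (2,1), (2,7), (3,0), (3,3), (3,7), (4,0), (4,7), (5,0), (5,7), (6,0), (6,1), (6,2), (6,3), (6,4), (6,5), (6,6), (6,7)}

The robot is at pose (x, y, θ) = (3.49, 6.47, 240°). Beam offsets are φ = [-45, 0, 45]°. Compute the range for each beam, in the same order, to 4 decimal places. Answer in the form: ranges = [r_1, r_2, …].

ranges = [1.8159, 2.9800, 5.6630]

beam 1: φ=-45°, α=195°
  dir = (cos 195°, sin 195°) = (-0.9659, -0.2588); from cell (3,6)
  next x-line at t=0.5073, next y-line at t=1.8159; Δt_x=1.0353, Δt_y=3.8637
    x: enter (2,6) at t=0.5073
    x: enter (1,6) at t=1.5426
    y: enter (1,5) at t=1.8159 ← occupied
  → r_1 = 1.8159
beam 2: φ=0°, α=240°
  dir = (cos 240°, sin 240°) = (-0.5000, -0.8660); from cell (3,6)
  next x-line at t=0.9800, next y-line at t=0.5427; Δt_x=2.0000, Δt_y=1.1547
    y: enter (3,5) at t=0.5427
    x: enter (2,5) at t=0.9800
    y: enter (2,4) at t=1.6974
    y: enter (2,3) at t=2.8521
    x: enter (1,3) at t=2.9800 ← occupied
  → r_2 = 2.9800
beam 3: φ=45°, α=285°
  dir = (cos 285°, sin 285°) = (0.2588, -0.9659); from cell (3,6)
  next x-line at t=1.9705, next y-line at t=0.4866; Δt_x=3.8637, Δt_y=1.0353
    y: enter (3,5) at t=0.4866
    y: enter (3,4) at t=1.5219
    x: enter (4,4) at t=1.9705
    y: enter (4,3) at t=2.5571
    y: enter (4,2) at t=3.5924
    y: enter (4,1) at t=4.6277
    y: enter (4,0) at t=5.6630 ← occupied
  → r_3 = 5.6630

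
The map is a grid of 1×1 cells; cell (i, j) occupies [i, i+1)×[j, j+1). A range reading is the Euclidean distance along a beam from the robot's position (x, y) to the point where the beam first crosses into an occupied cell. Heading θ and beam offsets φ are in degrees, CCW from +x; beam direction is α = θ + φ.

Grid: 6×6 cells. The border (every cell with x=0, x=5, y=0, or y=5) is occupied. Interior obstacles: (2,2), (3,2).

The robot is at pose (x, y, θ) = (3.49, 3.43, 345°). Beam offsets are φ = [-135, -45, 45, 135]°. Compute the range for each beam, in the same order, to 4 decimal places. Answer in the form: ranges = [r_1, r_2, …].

ranges = [0.8600, 0.4965, 1.7436, 1.8129]

beam 1: φ=-135°, α=210°
  dir = (cos 210°, sin 210°) = (-0.8660, -0.5000); from cell (3,3)
  next x-line at t=0.5658, next y-line at t=0.8600; Δt_x=1.1547, Δt_y=2.0000
    x: enter (2,3) at t=0.5658
    y: enter (2,2) at t=0.8600 ← occupied
  → r_1 = 0.8600
beam 2: φ=-45°, α=300°
  dir = (cos 300°, sin 300°) = (0.5000, -0.8660); from cell (3,3)
  next x-line at t=1.0200, next y-line at t=0.4965; Δt_x=2.0000, Δt_y=1.1547
    y: enter (3,2) at t=0.4965 ← occupied
  → r_2 = 0.4965
beam 3: φ=45°, α=30°
  dir = (cos 30°, sin 30°) = (0.8660, 0.5000); from cell (3,3)
  next x-line at t=0.5889, next y-line at t=1.1400; Δt_x=1.1547, Δt_y=2.0000
    x: enter (4,3) at t=0.5889
    y: enter (4,4) at t=1.1400
    x: enter (5,4) at t=1.7436 ← occupied
  → r_3 = 1.7436
beam 4: φ=135°, α=120°
  dir = (cos 120°, sin 120°) = (-0.5000, 0.8660); from cell (3,3)
  next x-line at t=0.9800, next y-line at t=0.6582; Δt_x=2.0000, Δt_y=1.1547
    y: enter (3,4) at t=0.6582
    x: enter (2,4) at t=0.9800
    y: enter (2,5) at t=1.8129 ← occupied
  → r_4 = 1.8129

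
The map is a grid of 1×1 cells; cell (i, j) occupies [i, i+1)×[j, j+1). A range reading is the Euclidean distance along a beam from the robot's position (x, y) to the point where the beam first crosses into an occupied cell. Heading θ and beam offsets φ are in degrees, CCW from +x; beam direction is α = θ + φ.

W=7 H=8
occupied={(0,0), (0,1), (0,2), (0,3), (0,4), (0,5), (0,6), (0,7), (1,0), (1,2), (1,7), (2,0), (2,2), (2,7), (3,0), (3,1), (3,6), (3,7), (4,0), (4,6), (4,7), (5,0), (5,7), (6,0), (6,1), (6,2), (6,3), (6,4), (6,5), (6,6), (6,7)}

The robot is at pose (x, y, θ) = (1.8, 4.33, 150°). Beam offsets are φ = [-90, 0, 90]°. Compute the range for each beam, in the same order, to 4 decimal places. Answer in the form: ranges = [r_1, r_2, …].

beam 1: φ=-90°, α=60°
  direction (0.5000, 0.8660); cell (1,4); t to first gridline: x 0.4000, y 0.7736 (then +2.0000 / +1.1547)
    (2,4) via x @ 0.4000
    (2,5) via y @ 0.7736
    (2,6) via y @ 1.9283
    (3,6) via x @ 2.4000  # hit
  → r_1 = 2.4000
beam 2: φ=0°, α=150°
  direction (-0.8660, 0.5000); cell (1,4); t to first gridline: x 0.9238, y 1.3400 (then +1.1547 / +2.0000)
    (0,4) via x @ 0.9238  # hit
  → r_2 = 0.9238
beam 3: φ=90°, α=240°
  direction (-0.5000, -0.8660); cell (1,4); t to first gridline: x 1.6000, y 0.3811 (then +2.0000 / +1.1547)
    (1,3) via y @ 0.3811
    (1,2) via y @ 1.5358  # hit
  → r_3 = 1.5358

ranges = [2.4000, 0.9238, 1.5358]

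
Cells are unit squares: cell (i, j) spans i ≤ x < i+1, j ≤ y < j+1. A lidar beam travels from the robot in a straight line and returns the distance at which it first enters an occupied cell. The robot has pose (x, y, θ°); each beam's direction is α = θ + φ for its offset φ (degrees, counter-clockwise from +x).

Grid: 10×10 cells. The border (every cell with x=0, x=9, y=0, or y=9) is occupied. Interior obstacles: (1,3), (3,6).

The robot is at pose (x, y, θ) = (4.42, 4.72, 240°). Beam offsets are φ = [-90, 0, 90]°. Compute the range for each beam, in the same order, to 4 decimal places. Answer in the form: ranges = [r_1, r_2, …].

ranges = [3.9491, 4.2955, 5.2885]

beam 1: φ=-90°, α=150°
  dir = (cos 150°, sin 150°) = (-0.8660, 0.5000); from cell (4,4)
  next x-line at t=0.4850, next y-line at t=0.5600; Δt_x=1.1547, Δt_y=2.0000
    x: enter (3,4) at t=0.4850
    y: enter (3,5) at t=0.5600
    x: enter (2,5) at t=1.6397
    y: enter (2,6) at t=2.5600
    x: enter (1,6) at t=2.7944
    x: enter (0,6) at t=3.9491 ← occupied
  → r_1 = 3.9491
beam 2: φ=0°, α=240°
  dir = (cos 240°, sin 240°) = (-0.5000, -0.8660); from cell (4,4)
  next x-line at t=0.8400, next y-line at t=0.8314; Δt_x=2.0000, Δt_y=1.1547
    y: enter (4,3) at t=0.8314
    x: enter (3,3) at t=0.8400
    y: enter (3,2) at t=1.9861
    x: enter (2,2) at t=2.8400
    y: enter (2,1) at t=3.1408
    y: enter (2,0) at t=4.2955 ← occupied
  → r_2 = 4.2955
beam 3: φ=90°, α=330°
  dir = (cos 330°, sin 330°) = (0.8660, -0.5000); from cell (4,4)
  next x-line at t=0.6697, next y-line at t=1.4400; Δt_x=1.1547, Δt_y=2.0000
    x: enter (5,4) at t=0.6697
    y: enter (5,3) at t=1.4400
    x: enter (6,3) at t=1.8244
    x: enter (7,3) at t=2.9791
    y: enter (7,2) at t=3.4400
    x: enter (8,2) at t=4.1338
    x: enter (9,2) at t=5.2885 ← occupied
  → r_3 = 5.2885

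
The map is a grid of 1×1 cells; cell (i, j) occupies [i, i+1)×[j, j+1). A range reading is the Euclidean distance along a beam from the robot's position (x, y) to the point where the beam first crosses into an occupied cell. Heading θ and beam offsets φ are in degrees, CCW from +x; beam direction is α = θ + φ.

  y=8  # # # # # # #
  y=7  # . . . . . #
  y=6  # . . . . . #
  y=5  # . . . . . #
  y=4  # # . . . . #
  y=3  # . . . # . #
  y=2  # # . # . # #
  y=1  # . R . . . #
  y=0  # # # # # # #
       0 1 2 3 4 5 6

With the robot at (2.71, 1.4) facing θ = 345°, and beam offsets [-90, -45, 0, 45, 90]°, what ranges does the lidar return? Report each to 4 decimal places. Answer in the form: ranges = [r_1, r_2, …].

beam 1: φ=-90°, α=255°
  direction (-0.2588, -0.9659); cell (2,1); t to first gridline: x 2.7432, y 0.4141 (then +3.8637 / +1.0353)
    (2,0) via y @ 0.4141  # hit
  → r_1 = 0.4141
beam 2: φ=-45°, α=300°
  direction (0.5000, -0.8660); cell (2,1); t to first gridline: x 0.5800, y 0.4619 (then +2.0000 / +1.1547)
    (2,0) via y @ 0.4619  # hit
  → r_2 = 0.4619
beam 3: φ=0°, α=345°
  direction (0.9659, -0.2588); cell (2,1); t to first gridline: x 0.3002, y 1.5455 (then +1.0353 / +3.8637)
    (3,1) via x @ 0.3002
    (4,1) via x @ 1.3355
    (4,0) via y @ 1.5455  # hit
  → r_3 = 1.5455
beam 4: φ=45°, α=30°
  direction (0.8660, 0.5000); cell (2,1); t to first gridline: x 0.3349, y 1.2000 (then +1.1547 / +2.0000)
    (3,1) via x @ 0.3349
    (3,2) via y @ 1.2000  # hit
  → r_4 = 1.2000
beam 5: φ=90°, α=75°
  direction (0.2588, 0.9659); cell (2,1); t to first gridline: x 1.1205, y 0.6212 (then +3.8637 / +1.0353)
    (2,2) via y @ 0.6212
    (3,2) via x @ 1.1205  # hit
  → r_5 = 1.1205

ranges = [0.4141, 0.4619, 1.5455, 1.2000, 1.1205]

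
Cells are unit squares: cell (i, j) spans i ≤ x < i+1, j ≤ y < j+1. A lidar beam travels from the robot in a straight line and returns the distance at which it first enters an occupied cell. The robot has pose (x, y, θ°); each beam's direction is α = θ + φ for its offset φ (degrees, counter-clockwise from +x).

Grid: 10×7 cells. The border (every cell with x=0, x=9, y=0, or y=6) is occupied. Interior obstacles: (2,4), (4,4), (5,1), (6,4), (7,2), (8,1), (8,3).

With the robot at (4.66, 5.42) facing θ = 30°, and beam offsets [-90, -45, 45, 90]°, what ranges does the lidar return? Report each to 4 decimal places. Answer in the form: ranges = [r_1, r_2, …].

beam 1: φ=-90°, α=300°
  d=(0.5000,-0.8660)  start (4,5)  tX=0.6800 tY=0.4850  stride 1/|dx|=2.0000 1/|dy|=1.1547
    cross y-line → (4,4), t=0.4850 (wall)
  → r_1 = 0.4850
beam 2: φ=-45°, α=345°
  d=(0.9659,-0.2588)  start (4,5)  tX=0.3520 tY=1.6228  stride 1/|dx|=1.0353 1/|dy|=3.8637
    cross x-line → (5,5), t=0.3520
    cross x-line → (6,5), t=1.3873
    cross y-line → (6,4), t=1.6228 (wall)
  → r_2 = 1.6228
beam 3: φ=45°, α=75°
  d=(0.2588,0.9659)  start (4,5)  tX=1.3137 tY=0.6005  stride 1/|dx|=3.8637 1/|dy|=1.0353
    cross y-line → (4,6), t=0.6005 (wall)
  → r_3 = 0.6005
beam 4: φ=90°, α=120°
  d=(-0.5000,0.8660)  start (4,5)  tX=1.3200 tY=0.6697  stride 1/|dx|=2.0000 1/|dy|=1.1547
    cross y-line → (4,6), t=0.6697 (wall)
  → r_4 = 0.6697

ranges = [0.4850, 1.6228, 0.6005, 0.6697]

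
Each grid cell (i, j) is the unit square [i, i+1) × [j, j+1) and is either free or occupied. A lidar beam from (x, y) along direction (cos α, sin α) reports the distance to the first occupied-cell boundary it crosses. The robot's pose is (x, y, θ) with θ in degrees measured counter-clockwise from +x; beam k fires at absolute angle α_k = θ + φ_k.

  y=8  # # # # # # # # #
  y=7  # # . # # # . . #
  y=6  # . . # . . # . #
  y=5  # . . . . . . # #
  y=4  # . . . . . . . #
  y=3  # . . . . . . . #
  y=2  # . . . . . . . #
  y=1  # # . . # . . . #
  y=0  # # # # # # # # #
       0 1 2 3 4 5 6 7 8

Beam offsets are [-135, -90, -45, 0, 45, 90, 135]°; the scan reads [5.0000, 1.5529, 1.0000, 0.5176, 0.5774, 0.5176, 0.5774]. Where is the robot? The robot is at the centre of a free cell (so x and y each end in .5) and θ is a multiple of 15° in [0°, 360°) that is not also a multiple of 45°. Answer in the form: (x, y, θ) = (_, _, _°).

Candidates: 40 free-cell centres × 16 headings = 640 poses. Raycast each; keep the one whose scan matches to 4 dp.
  (2.5, 3.5, 300°): beam 1 = 1.5529 ≠ 5.0000 ✗
  (6.5, 3.5, 120°): beam 1 = 1.5529 ≠ 5.0000 ✗
  (6.5, 5.5, 195°): beam 1 = 0.5774 ≠ 5.0000 ✗
  (1.5, 2.5, 300°): beam 1 = 0.5176 ≠ 5.0000 ✗
  (6.5, 7.5, 285°): beam 1 = 0.5774 ≠ 5.0000 ✗
  …
  (3.5, 1.5, 255°): r_1=5.0000, r_2=1.5529, r_3=1.0000, r_4=0.5176, r_5=0.5774, r_6=0.5176, r_7=0.5774 — all match ✓
Only this pose fits every beam.

(x, y, θ) = (3.5, 1.5, 255°)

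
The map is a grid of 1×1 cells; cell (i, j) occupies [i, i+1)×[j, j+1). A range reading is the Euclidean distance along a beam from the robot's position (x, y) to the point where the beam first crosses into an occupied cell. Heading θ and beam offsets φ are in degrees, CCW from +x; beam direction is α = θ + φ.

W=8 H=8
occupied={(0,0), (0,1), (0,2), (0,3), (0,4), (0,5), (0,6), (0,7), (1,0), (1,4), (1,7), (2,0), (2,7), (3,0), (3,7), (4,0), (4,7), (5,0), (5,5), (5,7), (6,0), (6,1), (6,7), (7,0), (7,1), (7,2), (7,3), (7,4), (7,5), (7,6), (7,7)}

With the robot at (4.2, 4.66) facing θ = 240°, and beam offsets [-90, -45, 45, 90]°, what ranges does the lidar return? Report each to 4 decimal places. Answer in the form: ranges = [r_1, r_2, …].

ranges = [3.6950, 2.2776, 3.7891, 3.2332]

beam 1: φ=-90°, α=150°
  cosα=-0.8660 sinα=0.5000 | (4,4) | tMaxX 0.2309 tMaxY 0.6800 | tΔX 1.1547 tΔY 2.0000
    t=0.2309 [x] (3,4)
    t=0.6800 [y] (3,5)
    t=1.3856 [x] (2,5)
    t=2.5403 [x] (1,5)
    t=2.6800 [y] (1,6)
    t=3.6950 [x] (0,6) — stop
  → r_1 = 3.6950
beam 2: φ=-45°, α=195°
  cosα=-0.9659 sinα=-0.2588 | (4,4) | tMaxX 0.2071 tMaxY 2.5500 | tΔX 1.0353 tΔY 3.8637
    t=0.2071 [x] (3,4)
    t=1.2423 [x] (2,4)
    t=2.2776 [x] (1,4) — stop
  → r_2 = 2.2776
beam 3: φ=45°, α=285°
  cosα=0.2588 sinα=-0.9659 | (4,4) | tMaxX 3.0910 tMaxY 0.6833 | tΔX 3.8637 tΔY 1.0353
    t=0.6833 [y] (4,3)
    t=1.7186 [y] (4,2)
    t=2.7538 [y] (4,1)
    t=3.0910 [x] (5,1)
    t=3.7891 [y] (5,0) — stop
  → r_3 = 3.7891
beam 4: φ=90°, α=330°
  cosα=0.8660 sinα=-0.5000 | (4,4) | tMaxX 0.9238 tMaxY 1.3200 | tΔX 1.1547 tΔY 2.0000
    t=0.9238 [x] (5,4)
    t=1.3200 [y] (5,3)
    t=2.0785 [x] (6,3)
    t=3.2332 [x] (7,3) — stop
  → r_4 = 3.2332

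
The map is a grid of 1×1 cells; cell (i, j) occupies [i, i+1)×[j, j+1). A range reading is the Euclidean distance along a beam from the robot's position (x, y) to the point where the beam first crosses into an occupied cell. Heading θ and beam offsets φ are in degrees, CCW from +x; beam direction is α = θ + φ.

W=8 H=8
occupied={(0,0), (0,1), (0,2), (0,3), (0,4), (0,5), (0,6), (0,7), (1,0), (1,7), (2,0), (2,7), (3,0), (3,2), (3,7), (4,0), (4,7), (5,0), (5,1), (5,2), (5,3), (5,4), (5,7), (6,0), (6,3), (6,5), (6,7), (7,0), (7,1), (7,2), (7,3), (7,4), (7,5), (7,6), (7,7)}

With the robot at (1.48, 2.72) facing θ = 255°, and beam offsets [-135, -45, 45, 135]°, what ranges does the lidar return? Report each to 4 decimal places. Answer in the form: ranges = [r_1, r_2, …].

ranges = [0.9600, 0.5543, 1.9861, 4.0645]

beam 1: φ=-135°, α=120°
  cosα=-0.5000 sinα=0.8660 | (1,2) | tMaxX 0.9600 tMaxY 0.3233 | tΔX 2.0000 tΔY 1.1547
    t=0.3233 [y] (1,3)
    t=0.9600 [x] (0,3) — stop
  → r_1 = 0.9600
beam 2: φ=-45°, α=210°
  cosα=-0.8660 sinα=-0.5000 | (1,2) | tMaxX 0.5543 tMaxY 1.4400 | tΔX 1.1547 tΔY 2.0000
    t=0.5543 [x] (0,2) — stop
  → r_2 = 0.5543
beam 3: φ=45°, α=300°
  cosα=0.5000 sinα=-0.8660 | (1,2) | tMaxX 1.0400 tMaxY 0.8314 | tΔX 2.0000 tΔY 1.1547
    t=0.8314 [y] (1,1)
    t=1.0400 [x] (2,1)
    t=1.9861 [y] (2,0) — stop
  → r_3 = 1.9861
beam 4: φ=135°, α=30°
  cosα=0.8660 sinα=0.5000 | (1,2) | tMaxX 0.6004 tMaxY 0.5600 | tΔX 1.1547 tΔY 2.0000
    t=0.5600 [y] (1,3)
    t=0.6004 [x] (2,3)
    t=1.7551 [x] (3,3)
    t=2.5600 [y] (3,4)
    t=2.9098 [x] (4,4)
    t=4.0645 [x] (5,4) — stop
  → r_4 = 4.0645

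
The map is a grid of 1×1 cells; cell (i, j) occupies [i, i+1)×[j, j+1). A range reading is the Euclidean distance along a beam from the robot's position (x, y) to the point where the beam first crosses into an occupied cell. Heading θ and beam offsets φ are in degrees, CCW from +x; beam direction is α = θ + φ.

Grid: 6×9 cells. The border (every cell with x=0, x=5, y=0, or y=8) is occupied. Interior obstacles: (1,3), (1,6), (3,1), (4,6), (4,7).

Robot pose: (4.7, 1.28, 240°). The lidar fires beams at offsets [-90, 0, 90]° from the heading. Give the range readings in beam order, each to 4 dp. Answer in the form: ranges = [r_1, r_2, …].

beam 1: φ=-90°, α=150°
  d=(-0.8660,0.5000)  start (4,1)  tX=0.8083 tY=1.4400  stride 1/|dx|=1.1547 1/|dy|=2.0000
    cross x-line → (3,1), t=0.8083 (wall)
  → r_1 = 0.8083
beam 2: φ=0°, α=240°
  d=(-0.5000,-0.8660)  start (4,1)  tX=1.4000 tY=0.3233  stride 1/|dx|=2.0000 1/|dy|=1.1547
    cross y-line → (4,0), t=0.3233 (wall)
  → r_2 = 0.3233
beam 3: φ=90°, α=330°
  d=(0.8660,-0.5000)  start (4,1)  tX=0.3464 tY=0.5600  stride 1/|dx|=1.1547 1/|dy|=2.0000
    cross x-line → (5,1), t=0.3464 (wall)
  → r_3 = 0.3464

ranges = [0.8083, 0.3233, 0.3464]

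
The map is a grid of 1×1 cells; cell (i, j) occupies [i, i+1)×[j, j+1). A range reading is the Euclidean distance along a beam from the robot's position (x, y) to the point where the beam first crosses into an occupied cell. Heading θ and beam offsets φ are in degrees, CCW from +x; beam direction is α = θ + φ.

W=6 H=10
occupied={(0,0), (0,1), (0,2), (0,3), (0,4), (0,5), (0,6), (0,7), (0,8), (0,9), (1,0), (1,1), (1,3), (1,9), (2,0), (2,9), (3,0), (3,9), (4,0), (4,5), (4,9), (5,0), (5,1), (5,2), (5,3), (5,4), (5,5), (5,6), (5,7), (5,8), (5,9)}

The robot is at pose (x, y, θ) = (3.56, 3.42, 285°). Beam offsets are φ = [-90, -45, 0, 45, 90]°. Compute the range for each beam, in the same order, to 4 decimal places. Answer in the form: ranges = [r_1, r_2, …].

ranges = [1.6150, 2.7944, 2.5054, 1.6628, 1.4908]

beam 1: φ=-90°, α=195°
  dir = (cos 195°, sin 195°) = (-0.9659, -0.2588); from cell (3,3)
  next x-line at t=0.5798, next y-line at t=1.6228; Δt_x=1.0353, Δt_y=3.8637
    x: enter (2,3) at t=0.5798
    x: enter (1,3) at t=1.6150 ← occupied
  → r_1 = 1.6150
beam 2: φ=-45°, α=240°
  dir = (cos 240°, sin 240°) = (-0.5000, -0.8660); from cell (3,3)
  next x-line at t=1.1200, next y-line at t=0.4850; Δt_x=2.0000, Δt_y=1.1547
    y: enter (3,2) at t=0.4850
    x: enter (2,2) at t=1.1200
    y: enter (2,1) at t=1.6397
    y: enter (2,0) at t=2.7944 ← occupied
  → r_2 = 2.7944
beam 3: φ=0°, α=285°
  dir = (cos 285°, sin 285°) = (0.2588, -0.9659); from cell (3,3)
  next x-line at t=1.7000, next y-line at t=0.4348; Δt_x=3.8637, Δt_y=1.0353
    y: enter (3,2) at t=0.4348
    y: enter (3,1) at t=1.4701
    x: enter (4,1) at t=1.7000
    y: enter (4,0) at t=2.5054 ← occupied
  → r_3 = 2.5054
beam 4: φ=45°, α=330°
  dir = (cos 330°, sin 330°) = (0.8660, -0.5000); from cell (3,3)
  next x-line at t=0.5081, next y-line at t=0.8400; Δt_x=1.1547, Δt_y=2.0000
    x: enter (4,3) at t=0.5081
    y: enter (4,2) at t=0.8400
    x: enter (5,2) at t=1.6628 ← occupied
  → r_4 = 1.6628
beam 5: φ=90°, α=15°
  dir = (cos 15°, sin 15°) = (0.9659, 0.2588); from cell (3,3)
  next x-line at t=0.4555, next y-line at t=2.2409; Δt_x=1.0353, Δt_y=3.8637
    x: enter (4,3) at t=0.4555
    x: enter (5,3) at t=1.4908 ← occupied
  → r_5 = 1.4908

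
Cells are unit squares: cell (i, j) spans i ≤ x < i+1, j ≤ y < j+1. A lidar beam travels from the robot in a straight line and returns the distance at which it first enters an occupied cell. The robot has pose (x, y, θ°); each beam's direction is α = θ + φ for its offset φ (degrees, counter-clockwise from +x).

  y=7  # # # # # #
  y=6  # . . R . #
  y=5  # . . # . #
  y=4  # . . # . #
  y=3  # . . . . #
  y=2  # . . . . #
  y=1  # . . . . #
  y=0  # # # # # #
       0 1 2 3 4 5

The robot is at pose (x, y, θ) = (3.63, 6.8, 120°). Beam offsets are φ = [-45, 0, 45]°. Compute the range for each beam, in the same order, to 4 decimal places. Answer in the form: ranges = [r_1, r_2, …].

beam 1: φ=-45°, α=75°
  direction (0.2588, 0.9659); cell (3,6); t to first gridline: x 1.4296, y 0.2071 (then +3.8637 / +1.0353)
    (3,7) via y @ 0.2071  # hit
  → r_1 = 0.2071
beam 2: φ=0°, α=120°
  direction (-0.5000, 0.8660); cell (3,6); t to first gridline: x 1.2600, y 0.2309 (then +2.0000 / +1.1547)
    (3,7) via y @ 0.2309  # hit
  → r_2 = 0.2309
beam 3: φ=45°, α=165°
  direction (-0.9659, 0.2588); cell (3,6); t to first gridline: x 0.6522, y 0.7727 (then +1.0353 / +3.8637)
    (2,6) via x @ 0.6522
    (2,7) via y @ 0.7727  # hit
  → r_3 = 0.7727

ranges = [0.2071, 0.2309, 0.7727]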